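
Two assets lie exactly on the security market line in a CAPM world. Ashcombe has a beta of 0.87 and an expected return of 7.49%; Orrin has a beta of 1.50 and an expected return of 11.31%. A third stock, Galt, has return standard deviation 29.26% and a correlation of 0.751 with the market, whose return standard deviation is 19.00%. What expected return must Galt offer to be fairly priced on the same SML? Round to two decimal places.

9.23%

MRP = (11.31% − 7.49%) / (1.50 − 0.87) = 6.0635%
R_f = 7.49% − 0.87 × 6.0635% = 2.2148%
β_Galt = ρ·σ_i/σ_m = 0.751 × 29.26 / 19.00 = 1.1565
E(R_Galt) = R_f + β × MRP = 2.2148% + 1.1565 × 6.0635% = 9.23%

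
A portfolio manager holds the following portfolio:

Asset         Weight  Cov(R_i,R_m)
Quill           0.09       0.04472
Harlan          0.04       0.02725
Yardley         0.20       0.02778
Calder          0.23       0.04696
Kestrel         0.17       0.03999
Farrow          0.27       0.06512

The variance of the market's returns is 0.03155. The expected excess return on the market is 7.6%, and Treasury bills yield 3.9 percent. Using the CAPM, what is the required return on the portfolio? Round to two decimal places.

14.95%

β_Quill = 0.04472 / 0.03155 = 1.4174
β_Harlan = 0.02725 / 0.03155 = 0.8637
β_Yardley = 0.02778 / 0.03155 = 0.8805
β_Calder = 0.04696 / 0.03155 = 1.4884
β_Kestrel = 0.03999 / 0.03155 = 1.2675
β_Farrow = 0.06512 / 0.03155 = 2.0640
β_P = Σ w_i β_i = 0.09×1.4174 + 0.04×0.8637 + 0.20×0.8805 + 0.23×1.4884 + 0.17×1.2675 + 0.27×2.0640 = 1.4533
E(R_P) = R_f + β_P × MRP = 3.9% + 1.4533 × 7.6% = 14.95%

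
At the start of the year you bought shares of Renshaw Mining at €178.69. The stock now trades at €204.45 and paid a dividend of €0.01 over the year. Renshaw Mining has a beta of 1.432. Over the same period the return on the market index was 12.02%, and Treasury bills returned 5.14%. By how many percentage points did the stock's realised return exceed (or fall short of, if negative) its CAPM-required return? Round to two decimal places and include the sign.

Realised HPR = (P1 + D1 − P0) / P0 = (204.45 + 0.01 − 178.69) / 178.69 = 25.77 / 178.69 = 14.4216%
MRP = 12.02% − 5.14% = 6.88%
CAPM required = R_f + β·MRP = 5.14% + 1.432 × 6.88% = 14.99216%
α = realised − required = 14.4216% − 14.99216% = -0.57%

-0.57%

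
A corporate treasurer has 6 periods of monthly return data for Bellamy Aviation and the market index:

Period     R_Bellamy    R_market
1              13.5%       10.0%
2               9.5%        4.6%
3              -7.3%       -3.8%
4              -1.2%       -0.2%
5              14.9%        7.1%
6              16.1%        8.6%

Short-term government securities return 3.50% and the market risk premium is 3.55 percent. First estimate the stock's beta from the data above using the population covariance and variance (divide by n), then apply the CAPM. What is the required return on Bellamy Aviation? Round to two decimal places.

9.67%

Mean R_i = (13.5 + 9.5 − 7.3 − 1.2 + 14.9 + 16.1) / 6 = 7.5833%
Mean R_m = (10.0 + 4.6 − 3.8 − 0.2 + 7.1 + 8.6) / 6 = 4.3833%
Σ(R_i − R̄_i)(R_m − R̄_m) = 251.4883  ⇒  Cov = 251.4883 / 6 = 41.9147
Σ(R_m − R̄_m)² = 144.7283  ⇒  Var(R_m) = 144.7283 / 6 = 24.1214
β = Cov / Var(R_m) = 41.9147 / 24.1214 = 1.7377
E(R) = R_f + β × MRP = 3.50% + 1.7377 × 3.55% = 9.67%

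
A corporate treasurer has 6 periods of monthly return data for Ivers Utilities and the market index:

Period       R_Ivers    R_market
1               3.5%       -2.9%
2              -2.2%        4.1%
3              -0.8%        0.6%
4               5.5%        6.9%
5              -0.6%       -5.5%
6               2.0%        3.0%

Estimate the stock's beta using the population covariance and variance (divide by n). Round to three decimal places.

0.188

Mean R_i = (3.5 − 2.2 − 0.8 + 5.5 − 0.6 + 2.0) / 6 = 1.2333%
Mean R_m = (-2.9 + 4.1 + 0.6 + 6.9 − 5.5 + 3.0) / 6 = 1.0333%
Σ(R_i − R̄_i)(R_m − R̄_m) = 19.9533  ⇒  Cov = 19.9533 / 6 = 3.3256
Σ(R_m − R̄_m)² = 106.0333  ⇒  Var(R_m) = 106.0333 / 6 = 17.6722
β = Cov / Var(R_m) = 3.3256 / 17.6722 = 0.1882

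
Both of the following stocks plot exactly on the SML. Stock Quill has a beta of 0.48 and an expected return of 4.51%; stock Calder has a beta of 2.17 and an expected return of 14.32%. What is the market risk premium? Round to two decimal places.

5.80%

Both satisfy E(R) = R_f + β·MRP, so the slope of the SML is
MRP = (14.32% − 4.51%) / (2.17 − 0.48) = 9.81% / 1.69 = 5.8047%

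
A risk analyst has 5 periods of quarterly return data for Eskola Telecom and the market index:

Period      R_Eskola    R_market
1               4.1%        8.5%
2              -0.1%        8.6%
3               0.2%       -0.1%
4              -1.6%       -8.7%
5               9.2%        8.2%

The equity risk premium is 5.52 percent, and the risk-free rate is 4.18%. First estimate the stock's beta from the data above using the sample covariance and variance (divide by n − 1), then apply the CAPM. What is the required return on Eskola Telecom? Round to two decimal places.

Mean R_i = (4.1 − 0.1 + 0.2 − 1.6 + 9.2) / 5 = 2.3600%
Mean R_m = (8.5 + 8.6 − 0.1 − 8.7 + 8.2) / 5 = 3.3000%
Σ(R_i − R̄_i)(R_m − R̄_m) = 84.3900  ⇒  Cov = 84.3900 / 4 = 21.0975
Σ(R_m − R̄_m)² = 234.7000  ⇒  Var(R_m) = 234.7000 / 4 = 58.6750
β = Cov / Var(R_m) = 21.0975 / 58.6750 = 0.3596
E(R) = R_f + β × MRP = 4.18% + 0.3596 × 5.52% = 6.16%

6.16%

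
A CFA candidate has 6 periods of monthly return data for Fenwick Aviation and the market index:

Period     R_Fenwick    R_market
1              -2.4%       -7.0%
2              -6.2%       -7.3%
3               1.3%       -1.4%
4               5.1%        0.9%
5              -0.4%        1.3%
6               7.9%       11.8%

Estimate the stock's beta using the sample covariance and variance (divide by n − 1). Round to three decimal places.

0.648

Mean R_i = (-2.4 − 6.2 + 1.3 + 5.1 − 0.4 + 7.9) / 6 = 0.8833%
Mean R_m = (-7.0 − 7.3 − 1.4 + 0.9 + 1.3 + 11.8) / 6 = -0.2833%
Σ(R_i − R̄_i)(R_m − R̄_m) = 159.0317  ⇒  Cov = 159.0317 / 5 = 31.8063
Σ(R_m − R̄_m)² = 245.5083  ⇒  Var(R_m) = 245.5083 / 5 = 49.1017
β = Cov / Var(R_m) = 31.8063 / 49.1017 = 0.6478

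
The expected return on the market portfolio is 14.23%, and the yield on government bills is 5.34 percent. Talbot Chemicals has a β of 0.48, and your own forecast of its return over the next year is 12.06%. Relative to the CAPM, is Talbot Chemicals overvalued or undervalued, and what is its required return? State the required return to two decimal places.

MRP = 14.23% − 5.34% = 8.89%
Required return = R_f + β·MRP = 5.34% + 0.48 × 8.89% = 9.61%
Forecast 12.06% > required 9.61% → the stock plots above the SML → undervalued.

Undervalued; required return 9.61%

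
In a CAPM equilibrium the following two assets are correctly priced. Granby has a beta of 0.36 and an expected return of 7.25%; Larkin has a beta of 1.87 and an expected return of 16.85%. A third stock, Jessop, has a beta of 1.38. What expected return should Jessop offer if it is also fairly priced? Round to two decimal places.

MRP (SML slope) = (16.85% − 7.25%) / (1.87 − 0.36) = 9.60% / 1.51 = 6.3576%
R_f (intercept) = 7.25% − 0.36 × 6.3576% = 4.9613%
E(R_Jessop) = R_f + β × MRP = 4.9613% + 1.38 × 6.3576% = 13.73%

13.73%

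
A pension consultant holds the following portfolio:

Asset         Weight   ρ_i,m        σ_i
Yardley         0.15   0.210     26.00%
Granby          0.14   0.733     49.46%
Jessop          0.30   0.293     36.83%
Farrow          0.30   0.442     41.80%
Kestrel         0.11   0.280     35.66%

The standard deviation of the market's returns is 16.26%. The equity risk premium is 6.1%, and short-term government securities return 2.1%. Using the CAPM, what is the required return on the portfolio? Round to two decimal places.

β_Yardley = 0.210 × 26.00% / 16.26% = 0.3358
β_Granby = 0.733 × 49.46% / 16.26% = 2.2297
β_Jessop = 0.293 × 36.83% / 16.26% = 0.6637
β_Farrow = 0.442 × 41.80% / 16.26% = 1.1363
β_Kestrel = 0.280 × 35.66% / 16.26% = 0.6141
β_P = Σ w_i β_i = 0.15×0.3358 + 0.14×2.2297 + 0.30×0.6637 + 0.30×1.1363 + 0.11×0.6141 = 0.9701
E(R_P) = R_f + β_P × MRP = 2.1% + 0.9701 × 6.1% = 8.02%

8.02%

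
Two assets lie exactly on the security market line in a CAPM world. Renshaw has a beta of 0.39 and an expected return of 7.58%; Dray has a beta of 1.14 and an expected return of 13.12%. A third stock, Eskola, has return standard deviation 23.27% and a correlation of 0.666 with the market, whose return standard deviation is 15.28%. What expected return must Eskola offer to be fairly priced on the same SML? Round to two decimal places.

12.19%

MRP = (13.12% − 7.58%) / (1.14 − 0.39) = 7.3867%
R_f = 7.58% − 0.39 × 7.3867% = 4.6992%
β_Eskola = ρ·σ_i/σ_m = 0.666 × 23.27 / 15.28 = 1.0143
E(R_Eskola) = R_f + β × MRP = 4.6992% + 1.0143 × 7.3867% = 12.19%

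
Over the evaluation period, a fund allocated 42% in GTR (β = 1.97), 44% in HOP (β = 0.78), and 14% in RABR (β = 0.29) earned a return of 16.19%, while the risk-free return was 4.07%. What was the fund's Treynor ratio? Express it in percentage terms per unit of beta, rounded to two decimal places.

10.01%

β_P = 0.42×1.97 + 0.44×0.78 + 0.14×0.29 = 1.2112
Treynor = (R_P − R_f) / β_P = (16.19% − 4.07%) / 1.2112 = 12.12% / 1.2112 = 10.01%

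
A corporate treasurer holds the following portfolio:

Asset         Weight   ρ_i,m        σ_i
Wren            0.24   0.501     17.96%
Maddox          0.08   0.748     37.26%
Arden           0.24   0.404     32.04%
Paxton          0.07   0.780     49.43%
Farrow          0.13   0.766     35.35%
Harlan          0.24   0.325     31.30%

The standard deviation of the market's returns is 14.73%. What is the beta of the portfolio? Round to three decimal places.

β_Wren = 0.501 × 17.96% / 14.73% = 0.6109
β_Maddox = 0.748 × 37.26% / 14.73% = 1.8921
β_Arden = 0.404 × 32.04% / 14.73% = 0.8788
β_Paxton = 0.780 × 49.43% / 14.73% = 2.6175
β_Farrow = 0.766 × 35.35% / 14.73% = 1.8383
β_Harlan = 0.325 × 31.30% / 14.73% = 0.6906
β_P = Σ w_i β_i = 0.24×0.6109 + 0.08×1.8921 + 0.24×0.8788 + 0.07×2.6175 + 0.13×1.8383 + 0.24×0.6906 = 1.0968

1.097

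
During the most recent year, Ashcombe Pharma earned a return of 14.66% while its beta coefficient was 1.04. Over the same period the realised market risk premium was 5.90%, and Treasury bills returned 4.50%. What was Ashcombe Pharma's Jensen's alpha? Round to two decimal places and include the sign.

+4.02%

CAPM benchmark = R_f + β(R_m − R_f) = 4.50% + 1.04 × 5.90% = 10.6360%
α = actual − benchmark = 14.66% − 10.6360% = +4.02%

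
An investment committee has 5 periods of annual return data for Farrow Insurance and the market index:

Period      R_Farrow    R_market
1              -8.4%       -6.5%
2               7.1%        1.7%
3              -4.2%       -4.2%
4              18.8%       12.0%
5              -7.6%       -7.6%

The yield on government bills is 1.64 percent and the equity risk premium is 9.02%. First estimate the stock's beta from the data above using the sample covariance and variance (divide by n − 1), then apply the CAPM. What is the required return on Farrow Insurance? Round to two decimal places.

14.56%

Mean R_i = (-8.4 + 7.1 − 4.2 + 18.8 − 7.6) / 5 = 1.1400%
Mean R_m = (-6.5 + 1.7 − 4.2 + 12.0 − 7.6) / 5 = -0.9200%
Σ(R_i − R̄_i)(R_m − R̄_m) = 372.9140  ⇒  Cov = 372.9140 / 4 = 93.2285
Σ(R_m − R̄_m)² = 260.3080  ⇒  Var(R_m) = 260.3080 / 4 = 65.0770
β = Cov / Var(R_m) = 93.2285 / 65.0770 = 1.4326
E(R) = R_f + β × MRP = 1.64% + 1.4326 × 9.02% = 14.56%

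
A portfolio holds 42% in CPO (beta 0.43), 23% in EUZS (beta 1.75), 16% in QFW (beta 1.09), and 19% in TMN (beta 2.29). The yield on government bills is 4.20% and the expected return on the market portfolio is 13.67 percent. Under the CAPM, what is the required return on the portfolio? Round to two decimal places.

15.49%

β_P = Σ w_i β_i = 0.42×0.43 + 0.23×1.75 + 0.16×1.09 + 0.19×2.29 = 1.1926
MRP = 13.67% − 4.20% = 9.47%
E(R_P) = R_f + β_P × MRP = 4.20% + 1.1926 × 9.47% = 15.49%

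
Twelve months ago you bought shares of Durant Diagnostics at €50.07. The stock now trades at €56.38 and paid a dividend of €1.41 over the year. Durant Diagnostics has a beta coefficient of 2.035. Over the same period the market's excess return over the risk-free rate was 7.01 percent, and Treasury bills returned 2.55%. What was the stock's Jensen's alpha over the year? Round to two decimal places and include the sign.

-1.40%

Realised HPR = (P1 + D1 − P0) / P0 = (56.38 + 1.41 − 50.07) / 50.07 = 7.72 / 50.07 = 15.4184%
CAPM required = R_f + β·MRP = 2.55% + 2.035 × 7.01% = 16.81535%
α = realised − required = 15.4184% − 16.81535% = -1.40%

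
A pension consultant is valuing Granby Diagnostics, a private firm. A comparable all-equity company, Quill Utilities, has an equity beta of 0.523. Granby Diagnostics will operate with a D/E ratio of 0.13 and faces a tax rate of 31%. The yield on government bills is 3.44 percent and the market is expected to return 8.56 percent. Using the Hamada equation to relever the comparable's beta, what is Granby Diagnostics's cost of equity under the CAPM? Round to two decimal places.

6.36%

β_L = β_U × [1 + (1 − t)(D/E)] = 0.523 × [1 + (1 − 0.31) × 0.13]
    = 0.523 × [1 + 0.69 × 0.13] = 0.523 × 1.0897 = 0.5699
MRP = 8.56% − 3.44% = 5.12%
E(R) = R_f + β_L × MRP = 3.44% + 0.5699 × 5.12% = 6.36%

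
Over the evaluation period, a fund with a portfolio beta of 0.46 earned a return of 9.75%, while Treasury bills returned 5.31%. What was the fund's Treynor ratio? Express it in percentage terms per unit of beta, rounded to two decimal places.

9.65%

Treynor = (R_P − R_f) / β_P = (9.75% − 5.31%) / 0.4600 = 4.44% / 0.4600 = 9.65%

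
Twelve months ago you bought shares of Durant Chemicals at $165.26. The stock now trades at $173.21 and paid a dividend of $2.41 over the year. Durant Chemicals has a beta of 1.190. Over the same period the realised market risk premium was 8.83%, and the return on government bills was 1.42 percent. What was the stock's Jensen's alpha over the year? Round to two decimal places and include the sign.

-5.66%

Realised HPR = (P1 + D1 − P0) / P0 = (173.21 + 2.41 − 165.26) / 165.26 = 10.36 / 165.26 = 6.2689%
CAPM required = R_f + β·MRP = 1.42% + 1.190 × 8.83% = 11.92770%
α = realised − required = 6.2689% − 11.92770% = -5.66%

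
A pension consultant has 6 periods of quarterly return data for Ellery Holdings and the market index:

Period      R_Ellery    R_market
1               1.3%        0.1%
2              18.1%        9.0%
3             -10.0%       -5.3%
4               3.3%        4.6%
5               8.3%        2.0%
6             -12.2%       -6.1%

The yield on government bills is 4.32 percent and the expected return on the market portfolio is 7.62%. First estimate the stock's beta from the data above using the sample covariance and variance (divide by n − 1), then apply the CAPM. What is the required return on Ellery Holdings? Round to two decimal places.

10.51%

Mean R_i = (1.3 + 18.1 − 10.0 + 3.3 + 8.3 − 12.2) / 6 = 1.4667%
Mean R_m = (0.1 + 9.0 − 5.3 + 4.6 + 2.0 − 6.1) / 6 = 0.7167%
Σ(R_i − R̄_i)(R_m − R̄_m) = 315.9233  ⇒  Cov = 315.9233 / 5 = 63.1847
Σ(R_m − R̄_m)² = 168.3883  ⇒  Var(R_m) = 168.3883 / 5 = 33.6777
β = Cov / Var(R_m) = 63.1847 / 33.6777 = 1.8762
MRP = 7.62% − 4.32% = 3.30%
E(R) = R_f + β × MRP = 4.32% + 1.8762 × 3.30% = 10.51%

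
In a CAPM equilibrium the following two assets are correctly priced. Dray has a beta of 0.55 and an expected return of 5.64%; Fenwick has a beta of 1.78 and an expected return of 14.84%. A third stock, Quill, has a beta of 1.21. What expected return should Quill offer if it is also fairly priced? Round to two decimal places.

10.58%

MRP (SML slope) = (14.84% − 5.64%) / (1.78 − 0.55) = 9.20% / 1.23 = 7.4797%
R_f (intercept) = 5.64% − 0.55 × 7.4797% = 1.5262%
E(R_Quill) = R_f + β × MRP = 1.5262% + 1.21 × 7.4797% = 10.58%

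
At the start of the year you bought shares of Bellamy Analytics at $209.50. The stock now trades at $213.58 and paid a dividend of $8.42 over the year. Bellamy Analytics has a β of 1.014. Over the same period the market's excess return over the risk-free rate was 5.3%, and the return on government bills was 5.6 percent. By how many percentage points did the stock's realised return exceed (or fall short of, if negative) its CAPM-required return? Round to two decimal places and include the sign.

-5.01%

Realised HPR = (P1 + D1 − P0) / P0 = (213.58 + 8.42 − 209.50) / 209.50 = 12.50 / 209.50 = 5.9666%
CAPM required = R_f + β·MRP = 5.6% + 1.014 × 5.3% = 10.9742%
α = realised − required = 5.9666% − 10.9742% = -5.01%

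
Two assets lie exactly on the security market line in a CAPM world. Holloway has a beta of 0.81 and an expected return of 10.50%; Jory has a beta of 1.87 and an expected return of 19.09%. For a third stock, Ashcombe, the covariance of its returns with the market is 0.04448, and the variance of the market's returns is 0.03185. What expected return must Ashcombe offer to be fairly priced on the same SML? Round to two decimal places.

15.25%

MRP = (19.09% − 10.50%) / (1.87 − 0.81) = 8.1038%
R_f = 10.50% − 0.81 × 8.1038% = 3.9359%
β_Ashcombe = Cov / Var(R_m) = 0.04448 / 0.03185 = 1.3965
E(R_Ashcombe) = R_f + β × MRP = 3.9359% + 1.3965 × 8.1038% = 15.25%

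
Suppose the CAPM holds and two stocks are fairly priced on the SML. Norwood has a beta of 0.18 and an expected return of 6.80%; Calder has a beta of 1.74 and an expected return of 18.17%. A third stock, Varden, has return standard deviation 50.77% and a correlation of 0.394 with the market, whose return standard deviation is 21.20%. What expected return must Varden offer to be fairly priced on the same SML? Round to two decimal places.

MRP = (18.17% − 6.80%) / (1.74 − 0.18) = 7.2885%
R_f = 6.80% − 0.18 × 7.2885% = 5.4881%
β_Varden = ρ·σ_i/σ_m = 0.394 × 50.77 / 21.20 = 0.9436
E(R_Varden) = R_f + β × MRP = 5.4881% + 0.9436 × 7.2885% = 12.37%

12.37%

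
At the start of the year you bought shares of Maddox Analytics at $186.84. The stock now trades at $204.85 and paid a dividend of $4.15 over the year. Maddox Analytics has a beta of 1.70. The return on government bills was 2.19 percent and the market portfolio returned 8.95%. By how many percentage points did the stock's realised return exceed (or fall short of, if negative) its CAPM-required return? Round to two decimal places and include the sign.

-1.82%

Realised HPR = (P1 + D1 − P0) / P0 = (204.85 + 4.15 − 186.84) / 186.84 = 22.16 / 186.84 = 11.8604%
MRP = 8.95% − 2.19% = 6.76%
CAPM required = R_f + β·MRP = 2.19% + 1.70 × 6.76% = 13.6820%
α = realised − required = 11.8604% − 13.6820% = -1.82%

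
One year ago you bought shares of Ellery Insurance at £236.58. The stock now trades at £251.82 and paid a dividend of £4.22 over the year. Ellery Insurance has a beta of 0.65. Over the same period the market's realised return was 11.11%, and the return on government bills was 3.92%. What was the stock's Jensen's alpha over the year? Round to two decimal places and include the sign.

Realised HPR = (P1 + D1 − P0) / P0 = (251.82 + 4.22 − 236.58) / 236.58 = 19.46 / 236.58 = 8.2255%
MRP = 11.11% − 3.92% = 7.19%
CAPM required = R_f + β·MRP = 3.92% + 0.65 × 7.19% = 8.5935%
α = realised − required = 8.2255% − 8.5935% = -0.37%

-0.37%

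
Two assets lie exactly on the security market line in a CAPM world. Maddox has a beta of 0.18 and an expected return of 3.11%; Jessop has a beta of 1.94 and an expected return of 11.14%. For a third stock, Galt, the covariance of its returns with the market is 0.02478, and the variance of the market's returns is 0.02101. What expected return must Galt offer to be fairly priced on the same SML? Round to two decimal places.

7.67%

MRP = (11.14% − 3.11%) / (1.94 − 0.18) = 4.5625%
R_f = 3.11% − 0.18 × 4.5625% = 2.2888%
β_Galt = Cov / Var(R_m) = 0.02478 / 0.02101 = 1.1794
E(R_Galt) = R_f + β × MRP = 2.2888% + 1.1794 × 4.5625% = 7.67%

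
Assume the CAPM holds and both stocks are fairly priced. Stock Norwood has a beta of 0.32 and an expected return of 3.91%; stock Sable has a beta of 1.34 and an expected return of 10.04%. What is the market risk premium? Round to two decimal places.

6.01%

Both satisfy E(R) = R_f + β·MRP, so the slope of the SML is
MRP = (10.04% − 3.91%) / (1.34 − 0.32) = 6.13% / 1.02 = 6.0098%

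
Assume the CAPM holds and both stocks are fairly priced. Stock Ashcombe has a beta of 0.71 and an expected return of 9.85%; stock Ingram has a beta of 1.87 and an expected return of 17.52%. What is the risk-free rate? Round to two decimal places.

Both satisfy E(R) = R_f + β·MRP, so the slope of the SML is
MRP = (17.52% − 9.85%) / (1.87 − 0.71) = 7.67% / 1.16 = 6.6121%
R_f = E(R_Ashcombe) − β_Ashcombe·MRP = 9.85% − 0.71 × 6.6121% = 5.1554%

5.16%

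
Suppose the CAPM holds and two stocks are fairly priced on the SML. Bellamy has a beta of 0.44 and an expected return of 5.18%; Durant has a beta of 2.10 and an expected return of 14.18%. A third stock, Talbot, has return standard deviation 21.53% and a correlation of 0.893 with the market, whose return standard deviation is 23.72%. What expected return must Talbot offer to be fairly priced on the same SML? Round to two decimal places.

7.19%

MRP = (14.18% − 5.18%) / (2.10 − 0.44) = 5.4217%
R_f = 5.18% − 0.44 × 5.4217% = 2.7945%
β_Talbot = ρ·σ_i/σ_m = 0.893 × 21.53 / 23.72 = 0.8106
E(R_Talbot) = R_f + β × MRP = 2.7945% + 0.8106 × 5.4217% = 7.19%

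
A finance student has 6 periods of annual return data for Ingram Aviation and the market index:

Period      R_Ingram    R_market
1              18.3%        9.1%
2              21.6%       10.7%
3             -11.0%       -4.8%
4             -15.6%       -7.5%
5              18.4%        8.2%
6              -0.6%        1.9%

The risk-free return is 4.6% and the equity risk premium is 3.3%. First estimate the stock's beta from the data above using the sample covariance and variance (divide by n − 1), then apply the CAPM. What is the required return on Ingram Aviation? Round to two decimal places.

Mean R_i = (18.3 + 21.6 − 11.0 − 15.6 + 18.4 − 0.6) / 6 = 5.1833%
Mean R_m = (9.1 + 10.7 − 4.8 − 7.5 + 8.2 + 1.9) / 6 = 2.9333%
Σ(R_i − R̄_i)(R_m − R̄_m) = 625.9633  ⇒  Cov = 625.9633 / 5 = 125.1927
Σ(R_m − R̄_m)² = 295.8133  ⇒  Var(R_m) = 295.8133 / 5 = 59.1627
β = Cov / Var(R_m) = 125.1927 / 59.1627 = 2.1161
E(R) = R_f + β × MRP = 4.6% + 2.1161 × 3.3% = 11.58%

11.58%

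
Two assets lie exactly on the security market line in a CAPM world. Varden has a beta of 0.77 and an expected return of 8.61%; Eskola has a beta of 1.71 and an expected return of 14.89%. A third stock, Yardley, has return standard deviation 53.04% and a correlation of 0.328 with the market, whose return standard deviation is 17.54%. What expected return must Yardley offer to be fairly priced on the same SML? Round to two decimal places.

MRP = (14.89% − 8.61%) / (1.71 − 0.77) = 6.6809%
R_f = 8.61% − 0.77 × 6.6809% = 3.4657%
β_Yardley = ρ·σ_i/σ_m = 0.328 × 53.04 / 17.54 = 0.9919
E(R_Yardley) = R_f + β × MRP = 3.4657% + 0.9919 × 6.6809% = 10.09%

10.09%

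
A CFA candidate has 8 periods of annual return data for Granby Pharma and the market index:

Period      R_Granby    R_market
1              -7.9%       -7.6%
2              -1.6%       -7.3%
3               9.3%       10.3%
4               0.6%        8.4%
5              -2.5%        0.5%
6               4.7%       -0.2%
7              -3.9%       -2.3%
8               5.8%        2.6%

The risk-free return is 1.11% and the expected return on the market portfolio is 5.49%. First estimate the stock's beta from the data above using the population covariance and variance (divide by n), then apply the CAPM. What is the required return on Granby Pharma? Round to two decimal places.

3.93%

Mean R_i = (-7.9 − 1.6 + 9.3 + 0.6 − 2.5 + 4.7 − 3.9 + 5.8) / 8 = 0.5625%
Mean R_m = (-7.6 − 7.3 + 10.3 + 8.4 + 0.5 − 0.2 − 2.3 + 2.6) / 8 = 0.5500%
Σ(R_i − R̄_i)(R_m − R̄_m) = 191.9350  ⇒  Cov = 191.9350 / 8 = 23.9919
Σ(R_m − R̄_m)² = 297.6200  ⇒  Var(R_m) = 297.6200 / 8 = 37.2025
β = Cov / Var(R_m) = 23.9919 / 37.2025 = 0.6449
MRP = 5.49% − 1.11% = 4.38%
E(R) = R_f + β × MRP = 1.11% + 0.6449 × 4.38% = 3.93%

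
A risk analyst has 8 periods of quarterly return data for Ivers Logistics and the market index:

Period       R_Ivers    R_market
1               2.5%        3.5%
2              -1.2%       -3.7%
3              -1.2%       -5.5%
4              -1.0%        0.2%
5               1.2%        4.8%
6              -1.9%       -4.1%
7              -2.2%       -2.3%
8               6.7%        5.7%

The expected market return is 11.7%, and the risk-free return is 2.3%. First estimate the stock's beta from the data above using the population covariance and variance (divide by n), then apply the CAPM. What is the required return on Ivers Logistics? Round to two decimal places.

Mean R_i = (2.5 − 1.2 − 1.2 − 1.0 + 1.2 − 1.9 − 2.2 + 6.7) / 8 = 0.3625%
Mean R_m = (3.5 − 3.7 − 5.5 + 0.2 + 4.8 − 4.1 − 2.3 + 5.7) / 8 = -0.1750%
Σ(R_i − R̄_i)(R_m − R̄_m) = 76.8975  ⇒  Cov = 76.8975 / 8 = 9.6122
Σ(R_m − R̄_m)² = 133.6150  ⇒  Var(R_m) = 133.6150 / 8 = 16.7019
β = Cov / Var(R_m) = 9.6122 / 16.7019 = 0.5755
MRP = 11.7% − 2.3% = 9.40%
E(R) = R_f + β × MRP = 2.3% + 0.5755 × 9.4% = 7.71%

7.71%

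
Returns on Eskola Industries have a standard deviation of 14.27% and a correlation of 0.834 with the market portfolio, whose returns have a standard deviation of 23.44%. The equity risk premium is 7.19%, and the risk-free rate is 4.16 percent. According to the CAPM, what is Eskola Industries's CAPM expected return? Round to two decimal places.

7.81%

β = ρ × σ_i / σ_m = 0.834 × 14.27% / 23.44% = 0.5077
E(R) = 4.16% + 0.5077 × 7.19% = 7.81%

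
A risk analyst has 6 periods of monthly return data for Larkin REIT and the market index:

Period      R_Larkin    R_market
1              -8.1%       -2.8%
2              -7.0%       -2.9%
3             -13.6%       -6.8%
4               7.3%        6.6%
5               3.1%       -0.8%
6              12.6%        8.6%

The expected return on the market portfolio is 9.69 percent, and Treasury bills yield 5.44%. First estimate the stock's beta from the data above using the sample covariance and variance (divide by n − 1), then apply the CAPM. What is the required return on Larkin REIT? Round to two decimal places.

12.32%

Mean R_i = (-8.1 − 7.0 − 13.6 + 7.3 + 3.1 + 12.6) / 6 = -0.9500%
Mean R_m = (-2.8 − 2.9 − 6.8 + 6.6 − 0.8 + 8.6) / 6 = 0.3167%
Σ(R_i − R̄_i)(R_m − R̄_m) = 291.3250  ⇒  Cov = 291.3250 / 5 = 58.2650
Σ(R_m − R̄_m)² = 180.0483  ⇒  Var(R_m) = 180.0483 / 5 = 36.0097
β = Cov / Var(R_m) = 58.2650 / 36.0097 = 1.6180
MRP = 9.69% − 5.44% = 4.25%
E(R) = R_f + β × MRP = 5.44% + 1.6180 × 4.25% = 12.32%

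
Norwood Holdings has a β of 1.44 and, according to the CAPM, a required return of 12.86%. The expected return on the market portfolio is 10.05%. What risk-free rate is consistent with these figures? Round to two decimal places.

3.66%

E(R) = R_f + β(E(R_m) − R_f) = R_f(1 − β) + β·E(R_m)
12.86% = R_f × (1 − 1.44) + 1.44 × 10.05%
12.86% = R_f × -0.44 + 14.4720%
R_f = (12.86% − 14.4720%) / -0.44 = 3.66%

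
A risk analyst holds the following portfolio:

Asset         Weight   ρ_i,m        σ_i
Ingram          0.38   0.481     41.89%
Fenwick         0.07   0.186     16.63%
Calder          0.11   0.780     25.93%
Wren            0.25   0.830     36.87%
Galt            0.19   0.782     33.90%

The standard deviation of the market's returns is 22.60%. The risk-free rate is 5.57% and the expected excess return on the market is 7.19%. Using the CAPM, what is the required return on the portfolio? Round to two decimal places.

β_Ingram = 0.481 × 41.89% / 22.60% = 0.8916
β_Fenwick = 0.186 × 16.63% / 22.60% = 0.1369
β_Calder = 0.780 × 25.93% / 22.60% = 0.8949
β_Wren = 0.830 × 36.87% / 22.60% = 1.3541
β_Galt = 0.782 × 33.90% / 22.60% = 1.1730
β_P = Σ w_i β_i = 0.38×0.8916 + 0.07×0.1369 + 0.11×0.8949 + 0.25×1.3541 + 0.19×1.1730 = 1.0082
E(R_P) = R_f + β_P × MRP = 5.57% + 1.0082 × 7.19% = 12.82%

12.82%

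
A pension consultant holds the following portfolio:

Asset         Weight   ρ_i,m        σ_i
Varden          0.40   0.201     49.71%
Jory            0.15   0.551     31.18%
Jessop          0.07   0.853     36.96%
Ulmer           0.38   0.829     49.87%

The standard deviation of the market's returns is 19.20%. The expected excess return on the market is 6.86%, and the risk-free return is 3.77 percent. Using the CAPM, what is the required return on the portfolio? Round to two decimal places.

12.52%

β_Varden = 0.201 × 49.71% / 19.20% = 0.5204
β_Jory = 0.551 × 31.18% / 19.20% = 0.8948
β_Jessop = 0.853 × 36.96% / 19.20% = 1.6420
β_Ulmer = 0.829 × 49.87% / 19.20% = 2.1532
β_P = Σ w_i β_i = 0.40×0.5204 + 0.15×0.8948 + 0.07×1.6420 + 0.38×2.1532 = 1.2755
E(R_P) = R_f + β_P × MRP = 3.77% + 1.2755 × 6.86% = 12.52%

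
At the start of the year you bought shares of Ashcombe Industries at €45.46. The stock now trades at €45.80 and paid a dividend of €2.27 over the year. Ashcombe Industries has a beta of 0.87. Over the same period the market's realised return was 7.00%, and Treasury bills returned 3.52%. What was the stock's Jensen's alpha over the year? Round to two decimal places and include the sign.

-0.81%

Realised HPR = (P1 + D1 − P0) / P0 = (45.80 + 2.27 − 45.46) / 45.46 = 2.61 / 45.46 = 5.7413%
MRP = 7.00% − 3.52% = 3.48%
CAPM required = R_f + β·MRP = 3.52% + 0.87 × 3.48% = 6.5476%
α = realised − required = 5.7413% − 6.5476% = -0.81%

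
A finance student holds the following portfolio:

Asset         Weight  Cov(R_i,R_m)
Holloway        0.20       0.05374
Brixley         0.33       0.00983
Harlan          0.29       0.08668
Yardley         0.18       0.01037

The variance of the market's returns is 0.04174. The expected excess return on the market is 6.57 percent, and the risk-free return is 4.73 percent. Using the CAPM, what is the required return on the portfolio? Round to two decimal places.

β_Holloway = 0.05374 / 0.04174 = 1.2875
β_Brixley = 0.00983 / 0.04174 = 0.2355
β_Harlan = 0.08668 / 0.04174 = 2.0767
β_Yardley = 0.01037 / 0.04174 = 0.2484
β_P = Σ w_i β_i = 0.20×1.2875 + 0.33×0.2355 + 0.29×2.0767 + 0.18×0.2484 = 0.9822
E(R_P) = R_f + β_P × MRP = 4.73% + 0.9822 × 6.57% = 11.18%

11.18%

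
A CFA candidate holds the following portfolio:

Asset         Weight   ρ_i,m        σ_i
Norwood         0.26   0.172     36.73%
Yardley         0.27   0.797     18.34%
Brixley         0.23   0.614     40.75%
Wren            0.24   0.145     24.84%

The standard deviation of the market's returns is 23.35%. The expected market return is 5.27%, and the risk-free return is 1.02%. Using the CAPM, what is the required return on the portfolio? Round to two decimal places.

3.24%

β_Norwood = 0.172 × 36.73% / 23.35% = 0.2706
β_Yardley = 0.797 × 18.34% / 23.35% = 0.6260
β_Brixley = 0.614 × 40.75% / 23.35% = 1.0715
β_Wren = 0.145 × 24.84% / 23.35% = 0.1543
β_P = Σ w_i β_i = 0.26×0.2706 + 0.27×0.6260 + 0.23×1.0715 + 0.24×0.1543 = 0.5229
MRP = 5.27% − 1.02% = 4.25%
E(R_P) = R_f + β_P × MRP = 1.02% + 0.5229 × 4.25% = 3.24%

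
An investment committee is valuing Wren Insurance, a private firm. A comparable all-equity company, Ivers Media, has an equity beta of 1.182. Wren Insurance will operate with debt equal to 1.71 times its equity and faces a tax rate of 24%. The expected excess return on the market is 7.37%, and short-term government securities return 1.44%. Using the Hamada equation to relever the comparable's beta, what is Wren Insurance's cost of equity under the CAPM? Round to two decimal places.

β_L = β_U × [1 + (1 − t)(D/E)] = 1.182 × [1 + (1 − 0.24) × 1.71]
    = 1.182 × [1 + 0.76 × 1.71] = 1.182 × 2.2996 = 2.7181
E(R) = R_f + β_L × MRP = 1.44% + 2.7181 × 7.37% = 21.47%

21.47%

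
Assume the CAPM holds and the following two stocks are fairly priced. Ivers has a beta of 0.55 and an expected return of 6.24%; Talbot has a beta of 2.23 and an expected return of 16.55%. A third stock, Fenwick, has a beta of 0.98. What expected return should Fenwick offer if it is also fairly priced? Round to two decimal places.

8.88%

MRP (SML slope) = (16.55% − 6.24%) / (2.23 − 0.55) = 10.31% / 1.68 = 6.1369%
R_f (intercept) = 6.24% − 0.55 × 6.1369% = 2.8647%
E(R_Fenwick) = R_f + β × MRP = 2.8647% + 0.98 × 6.1369% = 8.88%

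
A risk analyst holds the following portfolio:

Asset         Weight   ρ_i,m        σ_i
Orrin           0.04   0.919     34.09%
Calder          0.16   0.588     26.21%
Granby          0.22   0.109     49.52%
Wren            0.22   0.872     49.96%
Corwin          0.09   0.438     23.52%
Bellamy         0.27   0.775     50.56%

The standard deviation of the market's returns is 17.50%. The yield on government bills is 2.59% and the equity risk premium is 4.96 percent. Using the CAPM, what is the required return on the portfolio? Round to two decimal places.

9.96%

β_Orrin = 0.919 × 34.09% / 17.50% = 1.7902
β_Calder = 0.588 × 26.21% / 17.50% = 0.8807
β_Granby = 0.109 × 49.52% / 17.50% = 0.3084
β_Wren = 0.872 × 49.96% / 17.50% = 2.4894
β_Corwin = 0.438 × 23.52% / 17.50% = 0.5887
β_Bellamy = 0.775 × 50.56% / 17.50% = 2.2391
β_P = Σ w_i β_i = 0.04×1.7902 + 0.16×0.8807 + 0.22×0.3084 + 0.22×2.4894 + 0.09×0.5887 + 0.27×2.2391 = 1.4856
E(R_P) = R_f + β_P × MRP = 2.59% + 1.4856 × 4.96% = 9.96%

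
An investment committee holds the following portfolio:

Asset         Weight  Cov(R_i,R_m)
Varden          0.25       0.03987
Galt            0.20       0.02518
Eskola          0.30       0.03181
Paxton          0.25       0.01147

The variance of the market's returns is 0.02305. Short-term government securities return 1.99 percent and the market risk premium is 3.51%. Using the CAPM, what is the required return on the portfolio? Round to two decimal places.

6.16%

β_Varden = 0.03987 / 0.02305 = 1.7297
β_Galt = 0.02518 / 0.02305 = 1.0924
β_Eskola = 0.03181 / 0.02305 = 1.3800
β_Paxton = 0.01147 / 0.02305 = 0.4976
β_P = Σ w_i β_i = 0.25×1.7297 + 0.20×1.0924 + 0.30×1.3800 + 0.25×0.4976 = 1.1893
E(R_P) = R_f + β_P × MRP = 1.99% + 1.1893 × 3.51% = 6.16%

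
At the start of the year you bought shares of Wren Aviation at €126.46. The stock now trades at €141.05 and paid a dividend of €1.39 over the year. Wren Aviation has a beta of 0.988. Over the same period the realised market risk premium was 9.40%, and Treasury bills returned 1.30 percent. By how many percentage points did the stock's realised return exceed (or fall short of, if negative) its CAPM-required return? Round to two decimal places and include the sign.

Realised HPR = (P1 + D1 − P0) / P0 = (141.05 + 1.39 − 126.46) / 126.46 = 15.98 / 126.46 = 12.6364%
CAPM required = R_f + β·MRP = 1.30% + 0.988 × 9.40% = 10.58720%
α = realised − required = 12.6364% − 10.58720% = +2.05%

+2.05%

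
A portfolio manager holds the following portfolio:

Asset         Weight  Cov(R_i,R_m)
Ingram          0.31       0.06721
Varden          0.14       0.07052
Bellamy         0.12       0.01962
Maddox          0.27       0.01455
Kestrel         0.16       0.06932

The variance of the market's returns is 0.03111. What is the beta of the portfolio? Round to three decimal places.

1.546

β_Ingram = 0.06721 / 0.03111 = 2.1604
β_Varden = 0.07052 / 0.03111 = 2.2668
β_Bellamy = 0.01962 / 0.03111 = 0.6307
β_Maddox = 0.01455 / 0.03111 = 0.4677
β_Kestrel = 0.06932 / 0.03111 = 2.2282
β_P = Σ w_i β_i = 0.31×2.1604 + 0.14×2.2668 + 0.12×0.6307 + 0.27×0.4677 + 0.16×2.2282 = 1.5456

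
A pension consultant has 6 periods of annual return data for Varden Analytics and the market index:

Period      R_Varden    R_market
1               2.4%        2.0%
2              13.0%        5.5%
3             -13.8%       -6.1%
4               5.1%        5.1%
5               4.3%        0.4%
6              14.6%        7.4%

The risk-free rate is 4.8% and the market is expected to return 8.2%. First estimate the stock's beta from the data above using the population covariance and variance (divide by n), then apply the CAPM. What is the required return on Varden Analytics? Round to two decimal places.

Mean R_i = (2.4 + 13.0 − 13.8 + 5.1 + 4.3 + 14.6) / 6 = 4.2667%
Mean R_m = (2.0 + 5.5 − 6.1 + 5.1 + 0.4 + 7.4) / 6 = 2.3833%
Σ(R_i − R̄_i)(R_m − R̄_m) = 235.2367  ⇒  Cov = 235.2367 / 6 = 39.2061
Σ(R_m − R̄_m)² = 118.3083  ⇒  Var(R_m) = 118.3083 / 6 = 19.7181
β = Cov / Var(R_m) = 39.2061 / 19.7181 = 1.9883
MRP = 8.2% − 4.8% = 3.40%
E(R) = R_f + β × MRP = 4.8% + 1.9883 × 3.4% = 11.56%

11.56%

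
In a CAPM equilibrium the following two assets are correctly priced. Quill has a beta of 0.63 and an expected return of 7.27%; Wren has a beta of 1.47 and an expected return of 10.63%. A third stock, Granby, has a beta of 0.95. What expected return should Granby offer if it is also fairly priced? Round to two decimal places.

MRP (SML slope) = (10.63% − 7.27%) / (1.47 − 0.63) = 3.36% / 0.84 = 4.0000%
R_f (intercept) = 7.27% − 0.63 × 4.0000% = 4.7500%
E(R_Granby) = R_f + β × MRP = 4.7500% + 0.95 × 4.0000% = 8.55%

8.55%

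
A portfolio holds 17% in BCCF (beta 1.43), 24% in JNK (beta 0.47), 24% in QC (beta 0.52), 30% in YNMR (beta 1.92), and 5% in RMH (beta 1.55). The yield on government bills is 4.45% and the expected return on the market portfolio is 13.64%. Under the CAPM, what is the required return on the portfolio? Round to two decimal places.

β_P = Σ w_i β_i = 0.17×1.43 + 0.24×0.47 + 0.24×0.52 + 0.30×1.92 + 0.05×1.55 = 1.1342
MRP = 13.64% − 4.45% = 9.19%
E(R_P) = R_f + β_P × MRP = 4.45% + 1.1342 × 9.19% = 14.87%

14.87%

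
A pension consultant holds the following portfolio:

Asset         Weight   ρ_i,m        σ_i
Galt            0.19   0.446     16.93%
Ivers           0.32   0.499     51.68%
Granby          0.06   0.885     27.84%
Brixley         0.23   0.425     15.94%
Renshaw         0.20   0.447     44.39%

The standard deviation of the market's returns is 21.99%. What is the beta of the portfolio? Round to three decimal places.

β_Galt = 0.446 × 16.93% / 21.99% = 0.3434
β_Ivers = 0.499 × 51.68% / 21.99% = 1.1727
β_Granby = 0.885 × 27.84% / 21.99% = 1.1204
β_Brixley = 0.425 × 15.94% / 21.99% = 0.3081
β_Renshaw = 0.447 × 44.39% / 21.99% = 0.9023
β_P = Σ w_i β_i = 0.19×0.3434 + 0.32×1.1727 + 0.06×1.1204 + 0.23×0.3081 + 0.20×0.9023 = 0.7591

0.759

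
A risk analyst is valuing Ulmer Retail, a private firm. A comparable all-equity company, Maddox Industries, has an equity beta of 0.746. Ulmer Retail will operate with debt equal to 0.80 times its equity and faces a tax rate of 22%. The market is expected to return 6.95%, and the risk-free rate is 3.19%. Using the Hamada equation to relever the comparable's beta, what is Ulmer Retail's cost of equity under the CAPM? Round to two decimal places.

β_L = β_U × [1 + (1 − t)(D/E)] = 0.746 × [1 + (1 − 0.22) × 0.80]
    = 0.746 × [1 + 0.78 × 0.80] = 0.746 × 1.6240 = 1.2115
MRP = 6.95% − 3.19% = 3.76%
E(R) = R_f + β_L × MRP = 3.19% + 1.2115 × 3.76% = 7.75%

7.75%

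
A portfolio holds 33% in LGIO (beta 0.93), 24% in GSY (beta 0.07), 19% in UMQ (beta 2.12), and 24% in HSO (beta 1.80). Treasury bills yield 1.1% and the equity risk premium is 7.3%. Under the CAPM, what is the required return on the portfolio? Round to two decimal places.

9.56%

β_P = Σ w_i β_i = 0.33×0.93 + 0.24×0.07 + 0.19×2.12 + 0.24×1.80 = 1.1585
E(R_P) = R_f + β_P × MRP = 1.1% + 1.1585 × 7.3% = 9.56%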